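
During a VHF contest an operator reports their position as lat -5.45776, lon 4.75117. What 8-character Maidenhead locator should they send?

Add 180° to longitude and 90° to latitude: 184.75117, 84.54224.
Field: lon ⌊184.75117/20⌋ = 9 → J; lat ⌊84.54224/10⌋ = 8 → I.
Square: lon ⌊4.75117/2⌋ = 2; lat ⌊4.54224/1⌋ = 4.
Subsquare: lon ⌊0.75117/0.0833333⌋ = 9 → j; lat ⌊0.54224/0.0416667⌋ = 13 → n.
Extended square: lon ⌊0.00117/0.00833333⌋ = 0; lat ⌊0.00057/0.00416667⌋ = 0.

JI24jn00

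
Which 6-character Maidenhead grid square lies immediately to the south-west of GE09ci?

GE09bh

Longitude subsquare c = 2; −1 → 1 = b.
Latitude subsquare i = 8; −1 → 7 = h.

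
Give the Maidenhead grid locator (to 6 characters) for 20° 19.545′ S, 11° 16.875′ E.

Shift to the Maidenhead origin (180°W, 90°S): lon 191.2812, lat 69.6743.
Field: 191.2812/20 → 9 → J, 69.6743/10 → 6 → G; chars JG.
Square: 11.2812/2 → 5, 9.6743/1 → 9; chars 59.
Subsquare: 1.2812/0.0833333 → 15 → p, 0.6743/0.0416667 → 16 → q; chars pq.

JG59pq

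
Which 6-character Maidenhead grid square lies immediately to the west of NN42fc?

NN42ec

Longitude subsquare f = 5; −1 → 4 = e.
The latitude characters are unchanged.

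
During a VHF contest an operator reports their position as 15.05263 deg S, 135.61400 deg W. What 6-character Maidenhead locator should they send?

CH24ew

Add 180° to longitude and 90° to latitude: 44.3860, 74.9474.
Field: 44.3860/20 → 2 → C, 74.9474/10 → 7 → H; chars CH.
Square: 4.3860/2 → 2, 4.9474/1 → 4; chars 24.
Subsquare: 0.3860/0.0833333 → 4 → e, 0.9474/0.0416667 → 22 → w; chars ew.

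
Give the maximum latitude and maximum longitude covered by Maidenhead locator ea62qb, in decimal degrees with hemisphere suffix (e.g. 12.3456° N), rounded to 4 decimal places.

87.9167° S, 86.5833° W

Field E=4, A=0: +4·20° lon, +0·10° lat → SW at lon -100°, lat -90°.
Square 6, 2: +6·2° lon, +2·1° lat → SW at lon -88°, lat -88°.
Subsquare q=16, b=1: +16·0.0833333° lon, +1·0.0416667° lat → SW at lon -86.6667°, lat -87.9583°.
Cell spans 0.0833333° lon × 0.0416667° lat. NE corner is SW corner plus one full cell.
latitude 87.9167° S, longitude 86.5833° W.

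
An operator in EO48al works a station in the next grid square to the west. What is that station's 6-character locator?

Longitude subsquare a = 0; −1 → -1, wraps to 23 = x, carry into square.
Longitude square 4; −1 → 3.
The latitude characters are unchanged.

EO38xl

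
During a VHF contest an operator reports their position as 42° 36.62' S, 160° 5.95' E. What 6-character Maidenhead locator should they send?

Shift to the Maidenhead origin (180°W, 90°S): lon 340.0992, lat 47.3897.
Field: 340.0992/20 → 17 → R, 47.3897/10 → 4 → E; chars RE.
Square: 0.0992/2 → 0, 7.3897/1 → 7; chars 07.
Subsquare: 0.0992/0.0833333 → 1 → b, 0.3897/0.0416667 → 9 → j; chars bj.

RE07bj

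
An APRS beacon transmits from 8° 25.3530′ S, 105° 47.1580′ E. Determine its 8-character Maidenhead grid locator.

Add 180° to longitude and 90° to latitude: 285.78597, 81.57745.
Field: lon ⌊285.78597/20⌋ = 14 → O; lat ⌊81.57745/10⌋ = 8 → I.
Square: lon ⌊5.78597/2⌋ = 2; lat ⌊1.57745/1⌋ = 1.
Subsquare: lon ⌊1.78597/0.0833333⌋ = 21 → v; lat ⌊0.57745/0.0416667⌋ = 13 → n.
Extended square: lon ⌊0.03597/0.00833333⌋ = 4; lat ⌊0.03578/0.00416667⌋ = 8.

OI21vn48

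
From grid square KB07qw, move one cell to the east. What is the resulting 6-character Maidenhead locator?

Longitude subsquare q = 16; +1 → 17 = r.
The latitude characters are unchanged.

KB07rw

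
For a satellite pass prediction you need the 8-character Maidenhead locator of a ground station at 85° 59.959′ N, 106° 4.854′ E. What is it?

OR35ax99

Shift to the Maidenhead origin (180°W, 90°S): lon 286.08090, lat 175.99932.
Field: lon ⌊286.08090/20⌋ = 14 → O; lat ⌊175.99932/10⌋ = 17 → R.
Square: lon ⌊6.08090/2⌋ = 3; lat ⌊5.99932/1⌋ = 5.
Subsquare: lon ⌊0.08090/0.0833333⌋ = 0 → a; lat ⌊0.99932/0.0416667⌋ = 23 → x.
Extended square: lon ⌊0.08090/0.00833333⌋ = 9; lat ⌊0.04098/0.00416667⌋ = 9.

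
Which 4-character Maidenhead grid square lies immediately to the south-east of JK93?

Longitude square 9; +1 → 10, wraps to 0, carry into field.
Longitude field J = 9; +1 → 10 = K.
Latitude square 3; −1 → 2.

KK02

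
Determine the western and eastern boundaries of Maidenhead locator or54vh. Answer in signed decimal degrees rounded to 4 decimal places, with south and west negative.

111.7500, 111.8333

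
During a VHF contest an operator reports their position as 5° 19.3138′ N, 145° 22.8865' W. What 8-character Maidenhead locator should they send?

BJ75hh47

Add 180° to longitude and 90° to latitude: 34.61856, 95.32190.
Field (20°×10°, letters A–R): 34.61856/20 → 1 → B, 95.32190/10 → 9 → J; chars BJ.
Square (2°×1°, digits 0–9): 14.61856/2 → 7, 5.32190/1 → 5; chars 75.
Subsquare (5′×2.5′, letters a–x): 0.61856/0.0833333 → 7 → h, 0.32190/0.0416667 → 7 → h; chars hh.
Extended square (30″×15″, digits 0–9): 0.03523/0.00833333 → 4, 0.03023/0.00416667 → 7; chars 47.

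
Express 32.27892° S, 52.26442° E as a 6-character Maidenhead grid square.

LF67dr

Shift to the Maidenhead origin (180°W, 90°S): lon 232.2644, lat 57.7211.
Field (20°×10°, letters A–R): 232.2644/20 → 11 → L, 57.7211/10 → 5 → F; chars LF.
Square (2°×1°, digits 0–9): 12.2644/2 → 6, 7.7211/1 → 7; chars 67.
Subsquare (5′×2.5′, letters a–x): 0.2644/0.0833333 → 3 → d, 0.7211/0.0416667 → 17 → r; chars dr.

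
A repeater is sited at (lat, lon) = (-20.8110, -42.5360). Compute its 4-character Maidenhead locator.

Add 180° to longitude and 90° to latitude: 137.46, 69.19.
Field: 137.46/20 → 6 → G, 69.19/10 → 6 → G; chars GG.
Square: 17.46/2 → 8, 9.19/1 → 9; chars 89.

GG89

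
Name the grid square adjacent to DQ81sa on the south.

Latitude subsquare a = 0; −1 → -1, wraps to 23 = x, carry into square.
Latitude square 1; −1 → 0.
The longitude characters are unchanged.

DQ80sx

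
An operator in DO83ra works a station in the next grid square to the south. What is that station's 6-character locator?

DO82rx

Latitude subsquare a = 0; −1 → -1, wraps to 23 = x, carry into square.
Latitude square 3; −1 → 2.
The longitude characters are unchanged.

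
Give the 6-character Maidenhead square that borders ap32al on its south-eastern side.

Longitude subsquare a = 0; +1 → 1 = b.
Latitude subsquare l = 11; −1 → 10 = k.

AP32bk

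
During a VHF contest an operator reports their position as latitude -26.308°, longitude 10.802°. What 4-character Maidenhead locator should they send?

Add 180° to longitude and 90° to latitude: 190.80, 63.69.
Field: 190.80/20 → 9 → J, 63.69/10 → 6 → G; chars JG.
Square: 10.80/2 → 5, 3.69/1 → 3; chars 53.

JG53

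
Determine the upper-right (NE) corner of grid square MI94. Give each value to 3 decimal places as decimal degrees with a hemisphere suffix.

5.000° S, 80.000° E

Field M=12, I=8: +12·20° lon, +8·10° lat → SW at lon 60°, lat -10°.
Square 9, 4: +9·2° lon, +4·1° lat → SW at lon 78°, lat -6°.
Cell spans 2° lon × 1° lat. NE corner is SW corner plus one full cell.
latitude 5.000° S, longitude 80.000° E.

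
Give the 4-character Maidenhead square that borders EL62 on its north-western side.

Longitude square 6; −1 → 5.
Latitude square 2; +1 → 3.

EL53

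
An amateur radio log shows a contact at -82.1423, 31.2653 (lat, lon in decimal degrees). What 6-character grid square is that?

Shift to the Maidenhead origin (180°W, 90°S): lon 211.2653, lat 7.8577.
Field: lon ⌊211.2653/20⌋ = 10 → K; lat ⌊7.8577/10⌋ = 0 → A.
Square: lon ⌊11.2653/2⌋ = 5; lat ⌊7.8577/1⌋ = 7.
Subsquare: lon ⌊1.2653/0.0833333⌋ = 15 → p; lat ⌊0.8577/0.0416667⌋ = 20 → u.

KA57pu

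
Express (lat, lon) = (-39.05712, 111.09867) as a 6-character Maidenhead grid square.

OF50nw

Offset from 180°W / 90°S: lon 291.0987°, lat 50.9429°.
Field: lon ⌊291.0987/20⌋ = 14 → O; lat ⌊50.9429/10⌋ = 5 → F.
Square: lon ⌊11.0987/2⌋ = 5; lat ⌊0.9429/1⌋ = 0.
Subsquare: lon ⌊1.0987/0.0833333⌋ = 13 → n; lat ⌊0.9429/0.0416667⌋ = 22 → w.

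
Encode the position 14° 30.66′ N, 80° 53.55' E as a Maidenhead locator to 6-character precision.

Shift to the Maidenhead origin (180°W, 90°S): lon 260.8925, lat 104.5110.
Field: 260.8925/20 → 13 → N, 104.5110/10 → 10 → K; chars NK.
Square: 0.8925/2 → 0, 4.5110/1 → 4; chars 04.
Subsquare: 0.8925/0.0833333 → 10 → k, 0.5110/0.0416667 → 12 → m; chars km.

NK04km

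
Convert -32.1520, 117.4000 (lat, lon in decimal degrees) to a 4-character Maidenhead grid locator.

Shift to the Maidenhead origin (180°W, 90°S): lon 297.40, lat 57.85.
Field: lon ⌊297.40/20⌋ = 14 → O; lat ⌊57.85/10⌋ = 5 → F.
Square: lon ⌊17.40/2⌋ = 8; lat ⌊7.85/1⌋ = 7.

OF87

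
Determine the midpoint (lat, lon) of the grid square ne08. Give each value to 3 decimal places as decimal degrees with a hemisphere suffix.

41.500° S, 81.000° E

Field N=13, E=4: +13·20° lon, +4·10° lat → SW at lon 80°, lat -50°.
Square 0, 8: +0·2° lon, +8·1° lat → SW at lon 80°, lat -42°.
Cell spans 2° lon × 1° lat. Centre is SW corner plus half of each.
latitude 41.500° S, longitude 81.000° E.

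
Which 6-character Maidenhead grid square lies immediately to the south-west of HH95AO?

HH85xn

Longitude subsquare a = 0; −1 → -1, wraps to 23 = x, carry into square.
Longitude square 9; −1 → 8.
Latitude subsquare o = 14; −1 → 13 = n.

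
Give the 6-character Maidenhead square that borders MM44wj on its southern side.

Latitude subsquare j = 9; −1 → 8 = i.
The longitude characters are unchanged.

MM44wi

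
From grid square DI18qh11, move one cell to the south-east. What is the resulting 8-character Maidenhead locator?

DI18qh20

Longitude extended square 1; +1 → 2.
Latitude extended square 1; −1 → 0.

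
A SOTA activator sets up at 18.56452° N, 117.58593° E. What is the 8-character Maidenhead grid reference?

OK88tn05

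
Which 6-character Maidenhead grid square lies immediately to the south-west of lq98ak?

Longitude subsquare a = 0; −1 → -1, wraps to 23 = x, carry into square.
Longitude square 9; −1 → 8.
Latitude subsquare k = 10; −1 → 9 = j.

LQ88xj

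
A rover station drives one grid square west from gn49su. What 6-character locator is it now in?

Longitude subsquare s = 18; −1 → 17 = r.
The latitude characters are unchanged.

GN49ru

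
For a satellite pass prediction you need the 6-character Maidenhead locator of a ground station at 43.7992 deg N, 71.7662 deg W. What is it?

FN43ct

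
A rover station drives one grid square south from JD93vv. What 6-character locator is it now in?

Latitude subsquare v = 21; −1 → 20 = u.
The longitude characters are unchanged.

JD93vu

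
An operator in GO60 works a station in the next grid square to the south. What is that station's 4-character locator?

GN69

Latitude square 0; −1 → -1, wraps to 9, carry into field.
Latitude field O = 14; −1 → 13 = N.
The longitude characters are unchanged.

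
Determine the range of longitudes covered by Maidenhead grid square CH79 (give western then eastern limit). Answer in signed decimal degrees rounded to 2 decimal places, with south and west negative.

Field C=2, H=7: +2·20° lon, +7·10° lat → SW at lon -140°, lat -20°.
Square 7, 9: +7·2° lon, +9·1° lat → SW at lon -126°, lat -11°.
Cell spans 2° lon × 1° lat.
west -126.00, east -124.00.

-126.00, -124.00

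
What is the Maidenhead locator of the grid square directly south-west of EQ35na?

EQ34mx

Longitude subsquare n = 13; −1 → 12 = m.
Latitude subsquare a = 0; −1 → -1, wraps to 23 = x, carry into square.
Latitude square 5; −1 → 4.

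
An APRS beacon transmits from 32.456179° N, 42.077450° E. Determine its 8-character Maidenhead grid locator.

Offset from 180°W / 90°S: lon 222.07745°, lat 122.45618°.
Field: 222.07745/20 → 11 → L, 122.45618/10 → 12 → M; chars LM.
Square: 2.07745/2 → 1, 2.45618/1 → 2; chars 12.
Subsquare: 0.07745/0.0833333 → 0 → a, 0.45618/0.0416667 → 10 → k; chars ak.
Extended square: 0.07745/0.00833333 → 9, 0.03951/0.00416667 → 9; chars 99.

LM12ak99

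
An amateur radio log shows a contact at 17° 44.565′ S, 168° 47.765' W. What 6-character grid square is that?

AH52og

Shift to the Maidenhead origin (180°W, 90°S): lon 11.2039, lat 72.2572.
Field (20°×10°, letters A–R): 11.2039/20 → 0 → A, 72.2572/10 → 7 → H; chars AH.
Square (2°×1°, digits 0–9): 11.2039/2 → 5, 2.2572/1 → 2; chars 52.
Subsquare (5′×2.5′, letters a–x): 1.2039/0.0833333 → 14 → o, 0.2572/0.0416667 → 6 → g; chars og.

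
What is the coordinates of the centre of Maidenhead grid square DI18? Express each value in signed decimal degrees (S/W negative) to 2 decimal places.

-1.50, -117.00

Field D=3, I=8: +3·20° lon, +8·10° lat → SW at lon -120°, lat -10°.
Square 1, 8: +1·2° lon, +8·1° lat → SW at lon -118°, lat -2°.
Cell spans 2° lon × 1° lat. Centre is SW corner plus half of each.
latitude -1.50, longitude -117.00.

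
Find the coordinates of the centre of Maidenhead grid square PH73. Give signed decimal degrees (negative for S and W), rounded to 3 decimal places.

Field P=15, H=7: +15·20° lon, +7·10° lat → SW at lon 120°, lat -20°.
Square 7, 3: +7·2° lon, +3·1° lat → SW at lon 134°, lat -17°.
Cell spans 2° lon × 1° lat. Centre is SW corner plus half of each.
latitude -16.500, longitude 135.000.

-16.500, 135.000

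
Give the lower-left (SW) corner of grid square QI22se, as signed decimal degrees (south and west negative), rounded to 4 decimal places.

Field Q=16, I=8: +16·20° lon, +8·10° lat → SW at lon 140°, lat -10°.
Square 2, 2: +2·2° lon, +2·1° lat → SW at lon 144°, lat -8°.
Subsquare s=18, e=4: +18·0.0833333° lon, +4·0.0416667° lat → SW at lon 145.5°, lat -7.83333°.
latitude -7.8333, longitude 145.5000.

-7.8333, 145.5000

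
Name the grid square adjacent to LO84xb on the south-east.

LO94aa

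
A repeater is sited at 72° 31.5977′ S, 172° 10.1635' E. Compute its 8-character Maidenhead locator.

RB67cl03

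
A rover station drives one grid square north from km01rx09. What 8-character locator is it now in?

KM02ra00

Latitude extended square 9; +1 → 10, wraps to 0, carry into subsquare.
Latitude subsquare x = 23; +1 → 24, wraps to 0 = a, carry into square.
Latitude square 1; +1 → 2.
The longitude characters are unchanged.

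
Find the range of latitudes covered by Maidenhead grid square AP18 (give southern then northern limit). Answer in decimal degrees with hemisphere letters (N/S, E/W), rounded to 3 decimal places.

68.000° N, 69.000° N

Field A=0, P=15: +0·20° lon, +15·10° lat → SW at lon -180°, lat 60°.
Square 1, 8: +1·2° lon, +8·1° lat → SW at lon -178°, lat 68°.
Cell spans 2° lon × 1° lat.
south 68.000° N, north 69.000° N.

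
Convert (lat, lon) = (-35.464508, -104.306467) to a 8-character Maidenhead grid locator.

DF74um38

Shift to the Maidenhead origin (180°W, 90°S): lon 75.69353, lat 54.53549.
Field: 75.69353/20 → 3 → D, 54.53549/10 → 5 → F; chars DF.
Square: 15.69353/2 → 7, 4.53549/1 → 4; chars 74.
Subsquare: 1.69353/0.0833333 → 20 → u, 0.53549/0.0416667 → 12 → m; chars um.
Extended square: 0.02687/0.00833333 → 3, 0.03549/0.00416667 → 8; chars 38.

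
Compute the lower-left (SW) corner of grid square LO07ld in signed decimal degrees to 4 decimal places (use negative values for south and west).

Field L=11, O=14: +11·20° lon, +14·10° lat → SW at lon 40°, lat 50°.
Square 0, 7: +0·2° lon, +7·1° lat → SW at lon 40°, lat 57°.
Subsquare l=11, d=3: +11·0.0833333° lon, +3·0.0416667° lat → SW at lon 40.9167°, lat 57.125°.
latitude 57.1250, longitude 40.9167.

57.1250, 40.9167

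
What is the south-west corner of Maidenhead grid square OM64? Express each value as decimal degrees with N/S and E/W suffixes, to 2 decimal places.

34.00° N, 112.00° E

Field O=14, M=12: +14·20° lon, +12·10° lat → SW at lon 100°, lat 30°.
Square 6, 4: +6·2° lon, +4·1° lat → SW at lon 112°, lat 34°.
latitude 34.00° N, longitude 112.00° E.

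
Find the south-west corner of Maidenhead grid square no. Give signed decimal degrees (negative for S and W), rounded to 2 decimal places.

50.00, 80.00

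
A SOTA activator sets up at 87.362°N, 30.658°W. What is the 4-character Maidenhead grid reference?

HR47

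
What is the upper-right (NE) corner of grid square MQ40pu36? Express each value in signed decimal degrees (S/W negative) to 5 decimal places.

Field M=12, Q=16: +12·20° lon, +16·10° lat → SW at lon 60°, lat 70°.
Square 4, 0: +4·2° lon, +0·1° lat → SW at lon 68°, lat 70°.
Subsquare p=15, u=20: +15·0.0833333° lon, +20·0.0416667° lat → SW at lon 69.25°, lat 70.8333°.
Extended square 3, 6: +3·0.00833333° lon, +6·0.00416667° lat → SW at lon 69.275°, lat 70.8583°.
Cell spans 0.00833333° lon × 0.00416667° lat. NE corner is SW corner plus one full cell.
latitude 70.86250, longitude 69.28333.

70.86250, 69.28333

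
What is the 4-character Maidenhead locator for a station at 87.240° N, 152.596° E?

Offset from 180°W / 90°S: lon 332.60°, lat 177.24°.
Field: 332.60/20 → 16 → Q, 177.24/10 → 17 → R; chars QR.
Square: 12.60/2 → 6, 7.24/1 → 7; chars 67.

QR67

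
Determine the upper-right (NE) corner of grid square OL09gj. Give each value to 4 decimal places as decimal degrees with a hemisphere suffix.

29.4167° N, 100.5833° E

Field O=14, L=11: +14·20° lon, +11·10° lat → SW at lon 100°, lat 20°.
Square 0, 9: +0·2° lon, +9·1° lat → SW at lon 100°, lat 29°.
Subsquare g=6, j=9: +6·0.0833333° lon, +9·0.0416667° lat → SW at lon 100.5°, lat 29.375°.
Cell spans 0.0833333° lon × 0.0416667° lat. NE corner is SW corner plus one full cell.
latitude 29.4167° N, longitude 100.5833° E.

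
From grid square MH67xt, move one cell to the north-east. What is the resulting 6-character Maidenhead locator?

MH77au

Longitude subsquare x = 23; +1 → 24, wraps to 0 = a, carry into square.
Longitude square 6; +1 → 7.
Latitude subsquare t = 19; +1 → 20 = u.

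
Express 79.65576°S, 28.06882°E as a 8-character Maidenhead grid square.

KB40ai82

Add 180° to longitude and 90° to latitude: 208.06882, 10.34424.
Field: lon ⌊208.06882/20⌋ = 10 → K; lat ⌊10.34424/10⌋ = 1 → B.
Square: lon ⌊8.06882/2⌋ = 4; lat ⌊0.34424/1⌋ = 0.
Subsquare: lon ⌊0.06882/0.0833333⌋ = 0 → a; lat ⌊0.34424/0.0416667⌋ = 8 → i.
Extended square: lon ⌊0.06882/0.00833333⌋ = 8; lat ⌊0.01091/0.00416667⌋ = 2.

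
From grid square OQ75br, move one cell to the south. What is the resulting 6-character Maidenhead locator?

OQ75bq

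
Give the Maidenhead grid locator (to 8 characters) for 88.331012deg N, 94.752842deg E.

NR78jh09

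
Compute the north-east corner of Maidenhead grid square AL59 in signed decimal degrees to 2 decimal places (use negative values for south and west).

30.00, -168.00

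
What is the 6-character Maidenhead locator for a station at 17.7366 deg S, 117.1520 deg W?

Add 180° to longitude and 90° to latitude: 62.8480, 72.2634.
Field: lon ⌊62.8480/20⌋ = 3 → D; lat ⌊72.2634/10⌋ = 7 → H.
Square: lon ⌊2.8480/2⌋ = 1; lat ⌊2.2634/1⌋ = 2.
Subsquare: lon ⌊0.8480/0.0833333⌋ = 10 → k; lat ⌊0.2634/0.0416667⌋ = 6 → g.

DH12kg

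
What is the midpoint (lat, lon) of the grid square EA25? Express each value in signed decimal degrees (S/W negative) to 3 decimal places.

Field E=4, A=0: +4·20° lon, +0·10° lat → SW at lon -100°, lat -90°.
Square 2, 5: +2·2° lon, +5·1° lat → SW at lon -96°, lat -85°.
Cell spans 2° lon × 1° lat. Centre is SW corner plus half of each.
latitude -84.500, longitude -95.000.

-84.500, -95.000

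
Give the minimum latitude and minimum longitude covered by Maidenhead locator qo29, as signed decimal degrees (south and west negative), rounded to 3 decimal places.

59.000, 144.000

Field Q=16, O=14: +16·20° lon, +14·10° lat → SW at lon 140°, lat 50°.
Square 2, 9: +2·2° lon, +9·1° lat → SW at lon 144°, lat 59°.
latitude 59.000, longitude 144.000.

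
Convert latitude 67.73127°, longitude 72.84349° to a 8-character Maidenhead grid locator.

MP67kr15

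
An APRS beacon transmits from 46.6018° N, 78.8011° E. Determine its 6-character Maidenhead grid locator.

Shift to the Maidenhead origin (180°W, 90°S): lon 258.8011, lat 136.6018.
Field: 258.8011/20 → 12 → M, 136.6018/10 → 13 → N; chars MN.
Square: 18.8011/2 → 9, 6.6018/1 → 6; chars 96.
Subsquare: 0.8011/0.0833333 → 9 → j, 0.6018/0.0416667 → 14 → o; chars jo.

MN96jo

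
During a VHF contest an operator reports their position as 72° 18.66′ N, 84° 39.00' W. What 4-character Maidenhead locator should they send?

EQ72

Shift to the Maidenhead origin (180°W, 90°S): lon 95.35, lat 162.31.
Field (20°×10°, letters A–R): 95.35/20 → 4 → E, 162.31/10 → 16 → Q; chars EQ.
Square (2°×1°, digits 0–9): 15.35/2 → 7, 2.31/1 → 2; chars 72.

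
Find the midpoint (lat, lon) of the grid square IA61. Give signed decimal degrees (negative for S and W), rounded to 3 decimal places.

Field I=8, A=0: +8·20° lon, +0·10° lat → SW at lon -20°, lat -90°.
Square 6, 1: +6·2° lon, +1·1° lat → SW at lon -8°, lat -89°.
Cell spans 2° lon × 1° lat. Centre is SW corner plus half of each.
latitude -88.500, longitude -7.000.

-88.500, -7.000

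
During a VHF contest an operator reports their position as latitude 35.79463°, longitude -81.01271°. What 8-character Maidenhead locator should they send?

EM95lt80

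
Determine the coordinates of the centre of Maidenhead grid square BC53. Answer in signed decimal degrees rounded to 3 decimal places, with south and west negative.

-66.500, -149.000

Field B=1, C=2: +1·20° lon, +2·10° lat → SW at lon -160°, lat -70°.
Square 5, 3: +5·2° lon, +3·1° lat → SW at lon -150°, lat -67°.
Cell spans 2° lon × 1° lat. Centre is SW corner plus half of each.
latitude -66.500, longitude -149.000.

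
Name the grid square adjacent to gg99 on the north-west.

Longitude square 9; −1 → 8.
Latitude square 9; +1 → 10, wraps to 0, carry into field.
Latitude field G = 6; +1 → 7 = H.

GH80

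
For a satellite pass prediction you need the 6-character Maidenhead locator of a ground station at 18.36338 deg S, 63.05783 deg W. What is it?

FH81lp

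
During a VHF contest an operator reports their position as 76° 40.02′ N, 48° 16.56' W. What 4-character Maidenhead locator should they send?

Shift to the Maidenhead origin (180°W, 90°S): lon 131.72, lat 166.67.
Field (20°×10°, letters A–R): 131.72/20 → 6 → G, 166.67/10 → 16 → Q; chars GQ.
Square (2°×1°, digits 0–9): 11.72/2 → 5, 6.67/1 → 6; chars 56.

GQ56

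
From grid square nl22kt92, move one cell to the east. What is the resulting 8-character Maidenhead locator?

NL22lt02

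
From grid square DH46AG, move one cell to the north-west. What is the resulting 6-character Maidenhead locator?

DH36xh

Longitude subsquare a = 0; −1 → -1, wraps to 23 = x, carry into square.
Longitude square 4; −1 → 3.
Latitude subsquare g = 6; +1 → 7 = h.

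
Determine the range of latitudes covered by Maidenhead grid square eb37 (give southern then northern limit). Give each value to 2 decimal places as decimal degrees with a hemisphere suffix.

Field E=4, B=1: +4·20° lon, +1·10° lat → SW at lon -100°, lat -80°.
Square 3, 7: +3·2° lon, +7·1° lat → SW at lon -94°, lat -73°.
Cell spans 2° lon × 1° lat.
south 73.00° S, north 72.00° S.

73.00° S, 72.00° S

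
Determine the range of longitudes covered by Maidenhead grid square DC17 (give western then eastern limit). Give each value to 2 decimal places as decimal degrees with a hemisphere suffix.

118.00° W, 116.00° W

Field D=3, C=2: +3·20° lon, +2·10° lat → SW at lon -120°, lat -70°.
Square 1, 7: +1·2° lon, +7·1° lat → SW at lon -118°, lat -63°.
Cell spans 2° lon × 1° lat.
west 118.00° W, east 116.00° W.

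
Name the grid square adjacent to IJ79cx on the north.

IK70ca

Latitude subsquare x = 23; +1 → 24, wraps to 0 = a, carry into square.
Latitude square 9; +1 → 10, wraps to 0, carry into field.
Latitude field J = 9; +1 → 10 = K.
The longitude characters are unchanged.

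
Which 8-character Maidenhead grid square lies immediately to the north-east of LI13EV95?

LI13fv06

Longitude extended square 9; +1 → 10, wraps to 0, carry into subsquare.
Longitude subsquare e = 4; +1 → 5 = f.
Latitude extended square 5; +1 → 6.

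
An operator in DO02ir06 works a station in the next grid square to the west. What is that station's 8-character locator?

Longitude extended square 0; −1 → -1, wraps to 9, carry into subsquare.
Longitude subsquare i = 8; −1 → 7 = h.
The latitude characters are unchanged.

DO02hr96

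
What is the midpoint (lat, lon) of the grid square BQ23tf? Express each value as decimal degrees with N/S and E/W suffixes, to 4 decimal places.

Field B=1, Q=16: +1·20° lon, +16·10° lat → SW at lon -160°, lat 70°.
Square 2, 3: +2·2° lon, +3·1° lat → SW at lon -156°, lat 73°.
Subsquare t=19, f=5: +19·0.0833333° lon, +5·0.0416667° lat → SW at lon -154.417°, lat 73.2083°.
Cell spans 0.0833333° lon × 0.0416667° lat. Centre is SW corner plus half of each.
latitude 73.2292° N, longitude 154.3750° W.

73.2292° N, 154.3750° W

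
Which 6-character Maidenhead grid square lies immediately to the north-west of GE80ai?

GE70xj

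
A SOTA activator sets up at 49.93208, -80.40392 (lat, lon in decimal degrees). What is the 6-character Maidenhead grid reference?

Shift to the Maidenhead origin (180°W, 90°S): lon 99.5961, lat 139.9321.
Field: lon ⌊99.5961/20⌋ = 4 → E; lat ⌊139.9321/10⌋ = 13 → N.
Square: lon ⌊19.5961/2⌋ = 9; lat ⌊9.9321/1⌋ = 9.
Subsquare: lon ⌊1.5961/0.0833333⌋ = 19 → t; lat ⌊0.9321/0.0416667⌋ = 22 → w.

EN99tw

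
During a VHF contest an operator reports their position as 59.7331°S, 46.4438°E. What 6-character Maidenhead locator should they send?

Offset from 180°W / 90°S: lon 226.4438°, lat 30.2669°.
Field: 226.4438/20 → 11 → L, 30.2669/10 → 3 → D; chars LD.
Square: 6.4438/2 → 3, 0.2669/1 → 0; chars 30.
Subsquare: 0.4438/0.0833333 → 5 → f, 0.2669/0.0416667 → 6 → g; chars fg.

LD30fg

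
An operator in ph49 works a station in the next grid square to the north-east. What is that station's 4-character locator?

Longitude square 4; +1 → 5.
Latitude square 9; +1 → 10, wraps to 0, carry into field.
Latitude field H = 7; +1 → 8 = I.

PI50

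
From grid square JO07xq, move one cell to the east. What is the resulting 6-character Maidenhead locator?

JO17aq

Longitude subsquare x = 23; +1 → 24, wraps to 0 = a, carry into square.
Longitude square 0; +1 → 1.
The latitude characters are unchanged.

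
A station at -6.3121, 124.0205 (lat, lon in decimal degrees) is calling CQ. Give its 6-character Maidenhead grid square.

Add 180° to longitude and 90° to latitude: 304.0205, 83.6879.
Field (20°×10°, letters A–R): lon ⌊304.0205/20⌋ = 15 → P; lat ⌊83.6879/10⌋ = 8 → I.
Square (2°×1°, digits 0–9): lon ⌊4.0205/2⌋ = 2; lat ⌊3.6879/1⌋ = 3.
Subsquare (5′×2.5′, letters a–x): lon ⌊0.0205/0.0833333⌋ = 0 → a; lat ⌊0.6879/0.0416667⌋ = 16 → q.

PI23aq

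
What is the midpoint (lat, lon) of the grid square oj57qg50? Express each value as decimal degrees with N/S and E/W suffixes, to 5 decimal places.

7.25208° N, 111.37917° E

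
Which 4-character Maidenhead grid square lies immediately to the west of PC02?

OC92

Longitude square 0; −1 → -1, wraps to 9, carry into field.
Longitude field P = 15; −1 → 14 = O.
The latitude characters are unchanged.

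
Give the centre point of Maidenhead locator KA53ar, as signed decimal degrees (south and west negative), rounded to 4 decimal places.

Field K=10, A=0: +10·20° lon, +0·10° lat → SW at lon 20°, lat -90°.
Square 5, 3: +5·2° lon, +3·1° lat → SW at lon 30°, lat -87°.
Subsquare a=0, r=17: +0·0.0833333° lon, +17·0.0416667° lat → SW at lon 30°, lat -86.2917°.
Cell spans 0.0833333° lon × 0.0416667° lat. Centre is SW corner plus half of each.
latitude -86.2708, longitude 30.0417.

-86.2708, 30.0417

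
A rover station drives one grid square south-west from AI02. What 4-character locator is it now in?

Longitude square 0; −1 → -1, wraps to 9, carry into field.
Longitude field A = 0; −1 → -1, wraps to 17 = R, wrapping around the antimeridian.
Latitude square 2; −1 → 1.

RI91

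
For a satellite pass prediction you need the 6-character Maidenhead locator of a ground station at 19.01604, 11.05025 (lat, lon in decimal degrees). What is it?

JK59ma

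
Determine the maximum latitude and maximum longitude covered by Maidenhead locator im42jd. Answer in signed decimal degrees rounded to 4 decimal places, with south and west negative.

Field I=8, M=12: +8·20° lon, +12·10° lat → SW at lon -20°, lat 30°.
Square 4, 2: +4·2° lon, +2·1° lat → SW at lon -12°, lat 32°.
Subsquare j=9, d=3: +9·0.0833333° lon, +3·0.0416667° lat → SW at lon -11.25°, lat 32.125°.
Cell spans 0.0833333° lon × 0.0416667° lat. NE corner is SW corner plus one full cell.
latitude 32.1667, longitude -11.1667.

32.1667, -11.1667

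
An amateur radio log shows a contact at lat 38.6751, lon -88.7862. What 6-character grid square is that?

Shift to the Maidenhead origin (180°W, 90°S): lon 91.2138, lat 128.6751.
Field: lon ⌊91.2138/20⌋ = 4 → E; lat ⌊128.6751/10⌋ = 12 → M.
Square: lon ⌊11.2138/2⌋ = 5; lat ⌊8.6751/1⌋ = 8.
Subsquare: lon ⌊1.2138/0.0833333⌋ = 14 → o; lat ⌊0.6751/0.0416667⌋ = 16 → q.

EM58oq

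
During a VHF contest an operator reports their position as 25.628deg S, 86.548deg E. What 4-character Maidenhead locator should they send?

NG34

Shift to the Maidenhead origin (180°W, 90°S): lon 266.55, lat 64.37.
Field: 266.55/20 → 13 → N, 64.37/10 → 6 → G; chars NG.
Square: 6.55/2 → 3, 4.37/1 → 4; chars 34.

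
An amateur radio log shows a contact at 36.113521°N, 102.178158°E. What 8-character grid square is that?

Add 180° to longitude and 90° to latitude: 282.17816, 126.11352.
Field: lon ⌊282.17816/20⌋ = 14 → O; lat ⌊126.11352/10⌋ = 12 → M.
Square: lon ⌊2.17816/2⌋ = 1; lat ⌊6.11352/1⌋ = 6.
Subsquare: lon ⌊0.17816/0.0833333⌋ = 2 → c; lat ⌊0.11352/0.0416667⌋ = 2 → c.
Extended square: lon ⌊0.01149/0.00833333⌋ = 1; lat ⌊0.03019/0.00416667⌋ = 7.

OM16cc17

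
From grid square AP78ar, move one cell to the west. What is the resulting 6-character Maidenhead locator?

Longitude subsquare a = 0; −1 → -1, wraps to 23 = x, carry into square.
Longitude square 7; −1 → 6.
The latitude characters are unchanged.

AP68xr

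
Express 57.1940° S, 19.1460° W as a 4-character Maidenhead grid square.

Offset from 180°W / 90°S: lon 160.85°, lat 32.81°.
Field: 160.85/20 → 8 → I, 32.81/10 → 3 → D; chars ID.
Square: 0.85/2 → 0, 2.81/1 → 2; chars 02.

ID02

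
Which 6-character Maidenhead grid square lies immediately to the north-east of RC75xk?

Longitude subsquare x = 23; +1 → 24, wraps to 0 = a, carry into square.
Longitude square 7; +1 → 8.
Latitude subsquare k = 10; +1 → 11 = l.

RC85al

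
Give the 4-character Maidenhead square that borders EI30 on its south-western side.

Longitude square 3; −1 → 2.
Latitude square 0; −1 → -1, wraps to 9, carry into field.
Latitude field I = 8; −1 → 7 = H.

EH29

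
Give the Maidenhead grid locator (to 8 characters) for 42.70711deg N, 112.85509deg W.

DN32nq79

Add 180° to longitude and 90° to latitude: 67.14491, 132.70711.
Field: 67.14491/20 → 3 → D, 132.70711/10 → 13 → N; chars DN.
Square: 7.14491/2 → 3, 2.70711/1 → 2; chars 32.
Subsquare: 1.14491/0.0833333 → 13 → n, 0.70711/0.0416667 → 16 → q; chars nq.
Extended square: 0.06158/0.00833333 → 7, 0.04044/0.00416667 → 9; chars 79.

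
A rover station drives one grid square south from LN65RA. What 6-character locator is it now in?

Latitude subsquare a = 0; −1 → -1, wraps to 23 = x, carry into square.
Latitude square 5; −1 → 4.
The longitude characters are unchanged.

LN64rx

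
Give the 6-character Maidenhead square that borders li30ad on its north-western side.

Longitude subsquare a = 0; −1 → -1, wraps to 23 = x, carry into square.
Longitude square 3; −1 → 2.
Latitude subsquare d = 3; +1 → 4 = e.

LI20xe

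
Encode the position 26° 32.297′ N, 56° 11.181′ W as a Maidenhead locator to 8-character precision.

GL16vm79

Offset from 180°W / 90°S: lon 123.81365°, lat 116.53828°.
Field: lon ⌊123.81365/20⌋ = 6 → G; lat ⌊116.53828/10⌋ = 11 → L.
Square: lon ⌊3.81365/2⌋ = 1; lat ⌊6.53828/1⌋ = 6.
Subsquare: lon ⌊1.81365/0.0833333⌋ = 21 → v; lat ⌊0.53828/0.0416667⌋ = 12 → m.
Extended square: lon ⌊0.06365/0.00833333⌋ = 7; lat ⌊0.03828/0.00416667⌋ = 9.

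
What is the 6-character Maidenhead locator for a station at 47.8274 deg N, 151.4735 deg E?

QN57rt

Add 180° to longitude and 90° to latitude: 331.4735, 137.8274.
Field: 331.4735/20 → 16 → Q, 137.8274/10 → 13 → N; chars QN.
Square: 11.4735/2 → 5, 7.8274/1 → 7; chars 57.
Subsquare: 1.4735/0.0833333 → 17 → r, 0.8274/0.0416667 → 19 → t; chars rt.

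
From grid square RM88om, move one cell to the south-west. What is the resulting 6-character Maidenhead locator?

RM88nl

Longitude subsquare o = 14; −1 → 13 = n.
Latitude subsquare m = 12; −1 → 11 = l.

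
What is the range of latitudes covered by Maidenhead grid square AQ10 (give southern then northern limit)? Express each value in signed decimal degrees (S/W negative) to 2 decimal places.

Field A=0, Q=16: +0·20° lon, +16·10° lat → SW at lon -180°, lat 70°.
Square 1, 0: +1·2° lon, +0·1° lat → SW at lon -178°, lat 70°.
Cell spans 2° lon × 1° lat.
south 70.00, north 71.00.

70.00, 71.00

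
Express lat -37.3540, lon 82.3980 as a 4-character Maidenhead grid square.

Offset from 180°W / 90°S: lon 262.40°, lat 52.65°.
Field (20°×10°, letters A–R): 262.40/20 → 13 → N, 52.65/10 → 5 → F; chars NF.
Square (2°×1°, digits 0–9): 2.40/2 → 1, 2.65/1 → 2; chars 12.

NF12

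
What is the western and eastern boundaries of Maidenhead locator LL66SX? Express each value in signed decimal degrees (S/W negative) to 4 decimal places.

Field L=11, L=11: +11·20° lon, +11·10° lat → SW at lon 40°, lat 20°.
Square 6, 6: +6·2° lon, +6·1° lat → SW at lon 52°, lat 26°.
Subsquare s=18, x=23: +18·0.0833333° lon, +23·0.0416667° lat → SW at lon 53.5°, lat 26.9583°.
Cell spans 0.0833333° lon × 0.0416667° lat.
west 53.5000, east 53.5833.

53.5000, 53.5833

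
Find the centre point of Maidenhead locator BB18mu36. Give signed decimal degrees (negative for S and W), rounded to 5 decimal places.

-71.13958, -156.97083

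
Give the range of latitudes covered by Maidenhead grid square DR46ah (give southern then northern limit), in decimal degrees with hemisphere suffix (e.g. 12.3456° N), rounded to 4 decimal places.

Field D=3, R=17: +3·20° lon, +17·10° lat → SW at lon -120°, lat 80°.
Square 4, 6: +4·2° lon, +6·1° lat → SW at lon -112°, lat 86°.
Subsquare a=0, h=7: +0·0.0833333° lon, +7·0.0416667° lat → SW at lon -112°, lat 86.2917°.
Cell spans 0.0833333° lon × 0.0416667° lat.
south 86.2917° N, north 86.3333° N.

86.2917° N, 86.3333° N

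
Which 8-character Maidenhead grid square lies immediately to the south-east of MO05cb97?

Longitude extended square 9; +1 → 10, wraps to 0, carry into subsquare.
Longitude subsquare c = 2; +1 → 3 = d.
Latitude extended square 7; −1 → 6.

MO05db06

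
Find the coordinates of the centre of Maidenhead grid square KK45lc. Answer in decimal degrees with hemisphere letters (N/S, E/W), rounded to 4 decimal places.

15.1042° N, 28.9583° E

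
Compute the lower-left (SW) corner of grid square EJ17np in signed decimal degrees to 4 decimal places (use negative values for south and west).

Field E=4, J=9: +4·20° lon, +9·10° lat → SW at lon -100°, lat 0°.
Square 1, 7: +1·2° lon, +7·1° lat → SW at lon -98°, lat 7°.
Subsquare n=13, p=15: +13·0.0833333° lon, +15·0.0416667° lat → SW at lon -96.9167°, lat 7.625°.
latitude 7.6250, longitude -96.9167.

7.6250, -96.9167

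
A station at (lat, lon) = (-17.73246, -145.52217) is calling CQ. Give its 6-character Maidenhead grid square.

Offset from 180°W / 90°S: lon 34.4778°, lat 72.2675°.
Field: 34.4778/20 → 1 → B, 72.2675/10 → 7 → H; chars BH.
Square: 14.4778/2 → 7, 2.2675/1 → 2; chars 72.
Subsquare: 0.4778/0.0833333 → 5 → f, 0.2675/0.0416667 → 6 → g; chars fg.

BH72fg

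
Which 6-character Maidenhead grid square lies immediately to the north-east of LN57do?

LN57ep

Longitude subsquare d = 3; +1 → 4 = e.
Latitude subsquare o = 14; +1 → 15 = p.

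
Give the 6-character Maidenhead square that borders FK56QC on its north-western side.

FK56pd

Longitude subsquare q = 16; −1 → 15 = p.
Latitude subsquare c = 2; +1 → 3 = d.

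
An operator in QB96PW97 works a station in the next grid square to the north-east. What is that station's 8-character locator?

QB96qw08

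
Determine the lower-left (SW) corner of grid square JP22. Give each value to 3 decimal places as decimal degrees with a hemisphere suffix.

Field J=9, P=15: +9·20° lon, +15·10° lat → SW at lon 0°, lat 60°.
Square 2, 2: +2·2° lon, +2·1° lat → SW at lon 4°, lat 62°.
latitude 62.000° N, longitude 4.000° E.

62.000° N, 4.000° E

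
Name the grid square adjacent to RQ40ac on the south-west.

RQ30xb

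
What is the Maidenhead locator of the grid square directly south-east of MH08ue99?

MH08ve08

Longitude extended square 9; +1 → 10, wraps to 0, carry into subsquare.
Longitude subsquare u = 20; +1 → 21 = v.
Latitude extended square 9; −1 → 8.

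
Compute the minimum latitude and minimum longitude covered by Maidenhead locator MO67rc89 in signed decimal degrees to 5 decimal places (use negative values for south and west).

Field M=12, O=14: +12·20° lon, +14·10° lat → SW at lon 60°, lat 50°.
Square 6, 7: +6·2° lon, +7·1° lat → SW at lon 72°, lat 57°.
Subsquare r=17, c=2: +17·0.0833333° lon, +2·0.0416667° lat → SW at lon 73.4167°, lat 57.0833°.
Extended square 8, 9: +8·0.00833333° lon, +9·0.00416667° lat → SW at lon 73.4833°, lat 57.1208°.
latitude 57.12083, longitude 73.48333.

57.12083, 73.48333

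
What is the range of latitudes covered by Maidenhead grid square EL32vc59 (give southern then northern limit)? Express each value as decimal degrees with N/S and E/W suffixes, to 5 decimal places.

22.12083° N, 22.12500° N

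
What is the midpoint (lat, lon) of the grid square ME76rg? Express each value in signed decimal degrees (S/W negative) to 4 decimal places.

Field M=12, E=4: +12·20° lon, +4·10° lat → SW at lon 60°, lat -50°.
Square 7, 6: +7·2° lon, +6·1° lat → SW at lon 74°, lat -44°.
Subsquare r=17, g=6: +17·0.0833333° lon, +6·0.0416667° lat → SW at lon 75.4167°, lat -43.75°.
Cell spans 0.0833333° lon × 0.0416667° lat. Centre is SW corner plus half of each.
latitude -43.7292, longitude 75.4583.

-43.7292, 75.4583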